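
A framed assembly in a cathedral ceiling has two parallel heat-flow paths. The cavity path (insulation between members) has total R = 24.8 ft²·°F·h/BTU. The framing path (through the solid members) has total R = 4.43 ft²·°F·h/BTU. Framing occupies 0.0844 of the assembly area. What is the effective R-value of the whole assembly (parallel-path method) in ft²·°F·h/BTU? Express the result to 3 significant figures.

U_eff = 0.9156/24.8 + 0.0844/4.43 = 0.03692 + 0.01905 = 0.05597
R_eff = 1/U_eff = 17.87 ft²·°F·h/BTU

17.9 ft²·°F·h/BTU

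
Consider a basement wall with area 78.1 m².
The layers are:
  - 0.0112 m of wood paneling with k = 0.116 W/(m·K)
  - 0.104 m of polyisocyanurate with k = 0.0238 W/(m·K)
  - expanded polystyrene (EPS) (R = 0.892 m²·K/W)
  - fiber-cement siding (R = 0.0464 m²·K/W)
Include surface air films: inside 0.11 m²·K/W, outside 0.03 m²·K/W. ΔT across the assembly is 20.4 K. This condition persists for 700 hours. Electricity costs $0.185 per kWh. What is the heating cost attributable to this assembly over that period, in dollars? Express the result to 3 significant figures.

0.0112/0.116 = 0.09655
0.104/0.0238 = 4.37
R_total = 0.11 + 0.09655 + 4.37 + 0.892 + 0.0464 + 0.03 = 5.545 m²·K/W
Q = 78.1 × 20.4 / 5.545 = 287.3 W
E = 287.3 W × 700 h / 1000 = 201.1 kWh
Cost = 201.1 × 0.185 = $37.21

37.2 dollars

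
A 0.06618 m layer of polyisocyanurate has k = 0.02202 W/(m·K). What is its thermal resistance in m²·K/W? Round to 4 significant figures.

R = L/k = 0.06618/0.02202 = 3.0054 m²·K/W

3.005 m²·K/W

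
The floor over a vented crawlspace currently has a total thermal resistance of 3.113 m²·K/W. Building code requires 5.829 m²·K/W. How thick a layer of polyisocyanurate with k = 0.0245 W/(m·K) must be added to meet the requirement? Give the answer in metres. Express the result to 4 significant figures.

ΔR = 5.829 − 3.113 = 2.716 m²·K/W
L = ΔR × k = 2.716 × 0.0245 = 0.066542 m

0.06654 m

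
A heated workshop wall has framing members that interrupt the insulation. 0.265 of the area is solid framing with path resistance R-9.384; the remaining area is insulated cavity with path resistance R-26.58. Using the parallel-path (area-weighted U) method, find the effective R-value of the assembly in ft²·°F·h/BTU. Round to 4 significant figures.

17.89 ft²·°F·h/BTU

U_eff = 0.735/26.58 + 0.265/9.384 = 0.027652 + 0.02824 = 0.055892
R_eff = 1/U_eff = 17.892 ft²·°F·h/BTU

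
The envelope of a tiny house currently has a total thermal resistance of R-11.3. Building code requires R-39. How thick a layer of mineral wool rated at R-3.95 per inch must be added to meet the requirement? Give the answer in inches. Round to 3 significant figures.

ΔR = 39 − 11.3 = 27.7 ft²·°F·h/BTU
L = ΔR / (R/in) = 27.7/3.95 = 7.013 in

7.01 in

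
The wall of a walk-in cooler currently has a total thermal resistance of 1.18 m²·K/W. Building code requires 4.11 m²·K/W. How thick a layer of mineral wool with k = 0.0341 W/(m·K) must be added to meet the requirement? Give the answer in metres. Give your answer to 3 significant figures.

0.0999 m

ΔR = 4.11 − 1.18 = 2.93 m²·K/W
L = ΔR × k = 2.93 × 0.0341 = 0.09991 m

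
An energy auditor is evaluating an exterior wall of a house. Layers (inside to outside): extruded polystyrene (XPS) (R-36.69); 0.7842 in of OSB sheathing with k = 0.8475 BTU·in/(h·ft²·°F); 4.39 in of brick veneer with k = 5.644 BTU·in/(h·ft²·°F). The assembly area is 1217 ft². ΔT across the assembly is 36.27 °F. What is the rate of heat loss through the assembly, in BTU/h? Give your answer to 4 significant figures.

0.7842/0.8475 = 0.92531
4.39/5.644 = 0.77782
R_total = 36.69 + 0.92531 + 0.77782 = 38.393 ft²·°F·h/BTU
Q = A·ΔT/R = 1217 × 36.27 / 38.393 = 1149.7 BTU/h

1150 BTU/h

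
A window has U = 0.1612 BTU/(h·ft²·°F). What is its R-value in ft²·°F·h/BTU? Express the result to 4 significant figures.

6.203 ft²·°F·h/BTU

R = 1/U = 1/0.1612 = 6.2035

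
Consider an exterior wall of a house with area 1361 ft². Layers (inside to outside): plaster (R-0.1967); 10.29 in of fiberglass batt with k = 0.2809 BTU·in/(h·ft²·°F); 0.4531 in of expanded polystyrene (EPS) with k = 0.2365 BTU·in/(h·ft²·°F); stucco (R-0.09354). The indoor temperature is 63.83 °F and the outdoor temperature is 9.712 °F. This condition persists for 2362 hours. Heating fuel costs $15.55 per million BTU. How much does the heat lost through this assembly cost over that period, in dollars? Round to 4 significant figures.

10.29/0.2809 = 36.632
0.4531/0.2365 = 1.9159
R_total = 0.1967 + 36.632 + 1.9159 + 0.09354 = 38.838 ft²·°F·h/BTU
Q = 1361 × (63.83 − 9.712) / 38.838 = 1896.4 BTU/h
E = 1896.4 × 2362 = 4479400 BTU
Cost = 4479400/10⁶ × 15.55 = $69.655

69.65 dollars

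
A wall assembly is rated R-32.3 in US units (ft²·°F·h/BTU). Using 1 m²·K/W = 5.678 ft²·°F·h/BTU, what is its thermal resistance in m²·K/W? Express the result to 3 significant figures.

5.69 m²·K/W

R_SI = 32.3/5.678 = 5.689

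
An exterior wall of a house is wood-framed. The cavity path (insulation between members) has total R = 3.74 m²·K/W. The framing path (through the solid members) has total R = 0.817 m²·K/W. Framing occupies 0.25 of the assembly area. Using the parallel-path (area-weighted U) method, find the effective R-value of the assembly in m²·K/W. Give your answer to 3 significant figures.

1.97 m²·K/W

U_eff = 0.75/3.74 + 0.25/0.817 = 0.2005 + 0.306 = 0.5065
R_eff = 1/U_eff = 1.974 m²·K/W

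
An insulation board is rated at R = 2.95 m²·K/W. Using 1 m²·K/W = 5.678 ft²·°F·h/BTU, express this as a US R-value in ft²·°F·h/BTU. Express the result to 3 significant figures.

16.8 ft²·°F·h/BTU

R_US = 2.95 × 5.678 = 16.75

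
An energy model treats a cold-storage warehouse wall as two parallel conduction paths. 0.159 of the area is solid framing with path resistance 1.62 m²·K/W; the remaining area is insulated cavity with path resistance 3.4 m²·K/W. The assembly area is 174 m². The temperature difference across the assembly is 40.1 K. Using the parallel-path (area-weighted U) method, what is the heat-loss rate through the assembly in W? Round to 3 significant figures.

2410 W

U_eff = 0.841/3.4 + 0.159/1.62 = 0.2474 + 0.09815 = 0.3455
R_eff = 1/U_eff = 2.894 m²·K/W
Q = 174 × 40.1 / 2.894 = 2411 W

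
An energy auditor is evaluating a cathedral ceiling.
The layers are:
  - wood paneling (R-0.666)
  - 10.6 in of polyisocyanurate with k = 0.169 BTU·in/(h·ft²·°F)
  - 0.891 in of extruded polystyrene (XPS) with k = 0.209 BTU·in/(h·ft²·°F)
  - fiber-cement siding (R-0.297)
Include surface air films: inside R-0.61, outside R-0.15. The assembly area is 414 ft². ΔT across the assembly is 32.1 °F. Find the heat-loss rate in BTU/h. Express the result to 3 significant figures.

10.6/0.169 = 62.72
0.891/0.209 = 4.263
R_total = 0.61 + 0.666 + 62.72 + 4.263 + 0.297 + 0.15 = 68.71 ft²·°F·h/BTU
Q = A·ΔT/R = 414 × 32.1 / 68.71 = 193.4 BTU/h

193 BTU/h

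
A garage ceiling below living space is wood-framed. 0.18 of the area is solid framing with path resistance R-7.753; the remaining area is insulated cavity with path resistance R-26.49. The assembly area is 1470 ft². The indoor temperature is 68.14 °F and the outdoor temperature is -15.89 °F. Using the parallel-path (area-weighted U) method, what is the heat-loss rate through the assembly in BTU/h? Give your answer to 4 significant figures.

6692 BTU/h

U_eff = 0.82/26.49 + 0.18/7.753 = 0.030955 + 0.023217 = 0.054172
R_eff = 1/U_eff = 18.46 ft²·°F·h/BTU
Q = 1470 × (68.14 − (-15.89)) / 18.46 = 6691.5 BTU/h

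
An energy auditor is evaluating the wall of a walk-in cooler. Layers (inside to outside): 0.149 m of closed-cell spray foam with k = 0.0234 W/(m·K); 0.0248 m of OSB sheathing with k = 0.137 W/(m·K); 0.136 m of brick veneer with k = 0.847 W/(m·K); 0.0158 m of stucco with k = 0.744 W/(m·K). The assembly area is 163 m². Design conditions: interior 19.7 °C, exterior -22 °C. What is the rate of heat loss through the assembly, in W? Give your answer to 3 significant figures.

0.149/0.0234 = 6.368
0.0248/0.137 = 0.181
0.136/0.847 = 0.1606
0.0158/0.744 = 0.02124
R_total = 6.368 + 0.181 + 0.1606 + 0.02124 = 6.73 m²·K/W
Q = A·ΔT/R = 163 × (19.7 − (-22)) / 6.73 = 1010 W

1010 W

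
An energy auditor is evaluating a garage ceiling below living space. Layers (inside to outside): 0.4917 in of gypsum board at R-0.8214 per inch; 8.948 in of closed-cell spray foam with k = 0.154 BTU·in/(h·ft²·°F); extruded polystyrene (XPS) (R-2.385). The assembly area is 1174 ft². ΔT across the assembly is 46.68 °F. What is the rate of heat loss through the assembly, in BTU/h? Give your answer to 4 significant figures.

0.4917 × 0.8214 = 0.40388
8.948/0.154 = 58.104
R_total = 0.40388 + 58.104 + 2.385 = 60.893 ft²·°F·h/BTU
Q = A·ΔT/R = 1174 × 46.68 / 60.893 = 899.98 BTU/h

900.0 BTU/h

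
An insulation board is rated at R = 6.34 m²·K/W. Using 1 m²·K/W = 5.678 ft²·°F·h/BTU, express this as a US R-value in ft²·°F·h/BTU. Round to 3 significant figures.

36.0 ft²·°F·h/BTU

R_US = 6.34 × 5.678 = 36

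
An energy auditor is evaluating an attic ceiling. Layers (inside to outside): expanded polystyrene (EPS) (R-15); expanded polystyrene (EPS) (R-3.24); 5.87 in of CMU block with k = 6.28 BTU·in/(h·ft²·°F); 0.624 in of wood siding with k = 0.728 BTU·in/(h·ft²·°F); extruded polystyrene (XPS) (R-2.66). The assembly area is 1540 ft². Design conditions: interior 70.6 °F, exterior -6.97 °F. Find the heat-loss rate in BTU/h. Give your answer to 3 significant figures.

5260 BTU/h

5.87/6.28 = 0.9347
0.624/0.728 = 0.8571
R_total = 15 + 3.24 + 0.9347 + 0.8571 + 2.66 = 22.69 ft²·°F·h/BTU
Q = A·ΔT/R = 1540 × (70.6 − (-6.97)) / 22.69 = 5264 BTU/h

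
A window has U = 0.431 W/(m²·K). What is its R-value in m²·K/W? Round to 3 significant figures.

2.32 m²·K/W

R = 1/U = 1/0.431 = 2.32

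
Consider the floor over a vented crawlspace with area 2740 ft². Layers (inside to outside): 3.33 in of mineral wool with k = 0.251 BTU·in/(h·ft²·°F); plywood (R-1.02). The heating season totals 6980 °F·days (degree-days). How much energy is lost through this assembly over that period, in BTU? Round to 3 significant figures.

32100000 BTU

3.33/0.251 = 13.27
R_total = 13.27 + 1.02 = 14.29 ft²·°F·h/BTU
E = A × HDD × 24 / R = 2740 × 6980 × 24 / 14.29 = 32130000 BTU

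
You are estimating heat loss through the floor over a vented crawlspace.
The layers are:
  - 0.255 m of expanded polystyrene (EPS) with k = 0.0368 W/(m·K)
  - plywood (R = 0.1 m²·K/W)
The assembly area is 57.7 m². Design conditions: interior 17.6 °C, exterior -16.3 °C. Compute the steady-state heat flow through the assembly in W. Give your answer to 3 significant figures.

278 W

0.255/0.0368 = 6.929
R_total = 6.929 + 0.1 = 7.029 m²·K/W
Q = A·ΔT/R = 57.7 × (17.6 − (-16.3)) / 7.029 = 278.3 W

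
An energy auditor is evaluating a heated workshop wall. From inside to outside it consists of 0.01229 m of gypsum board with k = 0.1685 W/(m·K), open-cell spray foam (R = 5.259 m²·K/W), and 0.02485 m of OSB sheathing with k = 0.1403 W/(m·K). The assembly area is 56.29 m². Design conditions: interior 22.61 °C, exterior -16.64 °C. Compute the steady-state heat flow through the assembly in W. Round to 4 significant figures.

0.01229/0.1685 = 0.072938
0.02485/0.1403 = 0.17712
R_total = 0.072938 + 5.259 + 0.17712 = 5.5091 m²·K/W
Q = A·ΔT/R = 56.29 × (22.61 − (-16.64)) / 5.5091 = 401.05 W

401.0 W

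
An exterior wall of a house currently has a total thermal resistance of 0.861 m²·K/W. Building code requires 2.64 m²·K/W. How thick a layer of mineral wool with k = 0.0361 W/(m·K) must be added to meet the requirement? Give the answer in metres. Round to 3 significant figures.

ΔR = 2.64 − 0.861 = 1.779 m²·K/W
L = ΔR × k = 1.779 × 0.0361 = 0.06422 m

0.0642 m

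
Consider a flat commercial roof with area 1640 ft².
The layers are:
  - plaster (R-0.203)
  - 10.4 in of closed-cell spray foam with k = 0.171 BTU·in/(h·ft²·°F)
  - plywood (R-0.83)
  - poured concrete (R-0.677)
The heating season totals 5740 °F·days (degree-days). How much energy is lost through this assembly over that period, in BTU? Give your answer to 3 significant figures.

10.4/0.171 = 60.82
R_total = 0.203 + 60.82 + 0.83 + 0.677 = 62.53 ft²·°F·h/BTU
E = A × HDD × 24 / R = 1640 × 5740 × 24 / 62.53 = 3613000 BTU

3610000 BTU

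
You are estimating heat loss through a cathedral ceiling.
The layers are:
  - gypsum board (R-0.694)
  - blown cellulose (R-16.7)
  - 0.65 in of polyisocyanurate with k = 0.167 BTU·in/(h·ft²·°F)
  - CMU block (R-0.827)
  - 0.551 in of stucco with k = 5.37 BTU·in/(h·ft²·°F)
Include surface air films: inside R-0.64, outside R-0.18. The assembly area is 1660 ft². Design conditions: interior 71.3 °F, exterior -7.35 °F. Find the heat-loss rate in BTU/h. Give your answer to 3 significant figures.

5670 BTU/h

0.65/0.167 = 3.892
0.551/5.37 = 0.1026
R_total = 0.64 + 0.694 + 16.7 + 3.892 + 0.827 + 0.1026 + 0.18 = 23.04 ft²·°F·h/BTU
Q = A·ΔT/R = 1660 × (71.3 − (-7.35)) / 23.04 = 5668 BTU/h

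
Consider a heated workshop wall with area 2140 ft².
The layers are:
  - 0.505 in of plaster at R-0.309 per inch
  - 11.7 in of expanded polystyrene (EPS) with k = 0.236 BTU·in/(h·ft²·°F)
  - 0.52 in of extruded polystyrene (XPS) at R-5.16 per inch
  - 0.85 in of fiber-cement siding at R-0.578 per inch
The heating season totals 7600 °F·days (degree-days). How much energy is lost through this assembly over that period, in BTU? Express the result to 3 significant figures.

7380000 BTU

0.505 × 0.309 = 0.156
11.7/0.236 = 49.58
0.52 × 5.16 = 2.683
0.85 × 0.578 = 0.4913
R_total = 0.156 + 49.58 + 2.683 + 0.4913 = 52.91 ft²·°F·h/BTU
E = A × HDD × 24 / R = 2140 × 7600 × 24 / 52.91 = 7378000 BTU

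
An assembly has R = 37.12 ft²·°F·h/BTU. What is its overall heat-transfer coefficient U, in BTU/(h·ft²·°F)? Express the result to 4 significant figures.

U = 1/R = 1/37.12 = 0.02694

0.02694 BTU/(h·ft²·°F)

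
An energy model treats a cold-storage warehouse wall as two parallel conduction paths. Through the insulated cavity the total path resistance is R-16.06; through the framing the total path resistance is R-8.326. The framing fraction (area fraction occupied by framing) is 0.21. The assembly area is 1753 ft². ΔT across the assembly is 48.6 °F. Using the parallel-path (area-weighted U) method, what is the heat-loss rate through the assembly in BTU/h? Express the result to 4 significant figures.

6340 BTU/h

U_eff = 0.79/16.06 + 0.21/8.326 = 0.049191 + 0.025222 = 0.074413
R_eff = 1/U_eff = 13.439 ft²·°F·h/BTU
Q = 1753 × 48.6 / 13.439 = 6339.7 BTU/h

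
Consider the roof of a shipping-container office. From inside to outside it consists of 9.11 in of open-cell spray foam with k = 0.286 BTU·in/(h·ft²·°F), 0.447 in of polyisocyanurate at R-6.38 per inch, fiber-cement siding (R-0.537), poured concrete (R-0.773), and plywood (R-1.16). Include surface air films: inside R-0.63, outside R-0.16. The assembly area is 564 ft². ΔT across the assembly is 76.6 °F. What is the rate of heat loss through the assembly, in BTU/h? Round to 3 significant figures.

1140 BTU/h

9.11/0.286 = 31.85
0.447 × 6.38 = 2.852
R_total = 0.63 + 31.85 + 2.852 + 0.537 + 0.773 + 1.16 + 0.16 = 37.97 ft²·°F·h/BTU
Q = A·ΔT/R = 564 × 76.6 / 37.97 = 1138 BTU/h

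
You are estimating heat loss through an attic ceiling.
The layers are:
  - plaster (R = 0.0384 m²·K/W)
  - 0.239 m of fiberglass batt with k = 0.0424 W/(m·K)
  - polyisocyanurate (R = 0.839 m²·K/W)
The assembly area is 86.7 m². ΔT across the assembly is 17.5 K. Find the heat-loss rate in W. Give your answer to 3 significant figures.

233 W

0.239/0.0424 = 5.637
R_total = 0.0384 + 5.637 + 0.839 = 6.514 m²·K/W
Q = A·ΔT/R = 86.7 × 17.5 / 6.514 = 232.9 W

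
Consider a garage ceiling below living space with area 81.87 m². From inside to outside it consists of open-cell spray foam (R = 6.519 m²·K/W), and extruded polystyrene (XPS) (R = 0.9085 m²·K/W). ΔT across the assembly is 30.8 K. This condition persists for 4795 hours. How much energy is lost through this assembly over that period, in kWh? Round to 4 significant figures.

R_total = 6.519 + 0.9085 = 7.4275 m²·K/W
Q = 81.87 × 30.8 / 7.4275 = 339.49 W
E = 339.49 W × 4795 h / 1000 = 1627.9 kWh

1628 kWh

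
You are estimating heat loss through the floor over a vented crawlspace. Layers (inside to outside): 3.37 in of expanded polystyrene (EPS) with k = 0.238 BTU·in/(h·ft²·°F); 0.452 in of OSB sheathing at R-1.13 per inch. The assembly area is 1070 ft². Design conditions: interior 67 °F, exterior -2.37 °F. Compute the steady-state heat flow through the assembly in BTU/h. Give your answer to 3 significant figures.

5060 BTU/h

3.37/0.238 = 14.16
0.452 × 1.13 = 0.5108
R_total = 14.16 + 0.5108 = 14.67 ft²·°F·h/BTU
Q = A·ΔT/R = 1070 × (67 − (-2.37)) / 14.67 = 5060 BTU/h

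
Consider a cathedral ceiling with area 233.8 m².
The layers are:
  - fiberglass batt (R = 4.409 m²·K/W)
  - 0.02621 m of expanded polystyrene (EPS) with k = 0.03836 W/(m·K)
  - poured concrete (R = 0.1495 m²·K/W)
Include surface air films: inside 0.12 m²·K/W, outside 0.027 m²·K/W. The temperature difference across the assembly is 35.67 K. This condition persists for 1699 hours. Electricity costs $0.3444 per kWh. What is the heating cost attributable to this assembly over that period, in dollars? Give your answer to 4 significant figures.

0.02621/0.03836 = 0.68326
R_total = 0.12 + 4.409 + 0.68326 + 0.1495 + 0.027 = 5.3888 m²·K/W
Q = 233.8 × 35.67 / 5.3888 = 1547.6 W
E = 1547.6 W × 1699 h / 1000 = 2629.4 kWh
Cost = 2629.4 × 0.3444 = $905.56

905.6 dollars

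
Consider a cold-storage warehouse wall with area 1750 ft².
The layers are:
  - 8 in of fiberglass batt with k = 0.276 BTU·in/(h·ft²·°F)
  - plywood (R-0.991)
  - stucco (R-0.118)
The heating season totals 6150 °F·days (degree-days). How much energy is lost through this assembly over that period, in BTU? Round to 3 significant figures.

8/0.276 = 28.99
R_total = 28.99 + 0.991 + 0.118 = 30.09 ft²·°F·h/BTU
E = A × HDD × 24 / R = 1750 × 6150 × 24 / 30.09 = 8583000 BTU

8580000 BTU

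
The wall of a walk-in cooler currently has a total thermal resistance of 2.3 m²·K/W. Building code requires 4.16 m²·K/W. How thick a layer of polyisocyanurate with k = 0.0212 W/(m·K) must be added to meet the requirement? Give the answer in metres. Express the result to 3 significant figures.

ΔR = 4.16 − 2.3 = 1.86 m²·K/W
L = ΔR × k = 1.86 × 0.0212 = 0.03943 m

0.0394 m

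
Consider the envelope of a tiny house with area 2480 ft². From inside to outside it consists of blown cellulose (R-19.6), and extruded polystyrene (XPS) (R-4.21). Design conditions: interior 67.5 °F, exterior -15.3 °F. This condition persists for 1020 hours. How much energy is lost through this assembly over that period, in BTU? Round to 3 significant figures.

R_total = 19.6 + 4.21 = 23.81 ft²·°F·h/BTU
Q = 2480 × (67.5 − (-15.3)) / 23.81 = 8624 BTU/h
E = 8624 × 1020 = 8797000 BTU

8800000 BTU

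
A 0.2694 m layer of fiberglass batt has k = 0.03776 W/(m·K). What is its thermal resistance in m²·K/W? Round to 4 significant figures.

7.135 m²·K/W

R = L/k = 0.2694/0.03776 = 7.1345 m²·K/W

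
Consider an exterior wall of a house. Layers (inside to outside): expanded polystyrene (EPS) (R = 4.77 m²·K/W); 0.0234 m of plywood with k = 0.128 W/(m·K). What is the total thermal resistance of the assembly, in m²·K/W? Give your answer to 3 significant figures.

0.0234/0.128 = 0.1828
R_total = 4.77 + 0.1828 = 4.953 m²·K/W

4.95 m²·K/W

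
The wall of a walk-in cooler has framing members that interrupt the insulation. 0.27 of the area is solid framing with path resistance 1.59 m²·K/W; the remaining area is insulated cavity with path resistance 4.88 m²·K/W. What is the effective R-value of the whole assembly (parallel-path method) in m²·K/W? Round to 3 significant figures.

U_eff = 0.73/4.88 + 0.27/1.59 = 0.1496 + 0.1698 = 0.3194
R_eff = 1/U_eff = 3.131 m²·K/W

3.13 m²·K/W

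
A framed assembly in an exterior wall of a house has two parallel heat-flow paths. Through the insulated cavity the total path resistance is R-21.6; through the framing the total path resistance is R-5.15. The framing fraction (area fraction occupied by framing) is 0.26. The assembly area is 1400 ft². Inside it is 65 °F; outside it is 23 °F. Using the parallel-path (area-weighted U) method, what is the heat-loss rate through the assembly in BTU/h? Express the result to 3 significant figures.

4980 BTU/h

U_eff = 0.74/21.6 + 0.26/5.15 = 0.03426 + 0.05049 = 0.08474
R_eff = 1/U_eff = 11.8 ft²·°F·h/BTU
Q = 1400 × (65 − 23) / 11.8 = 4983 BTU/h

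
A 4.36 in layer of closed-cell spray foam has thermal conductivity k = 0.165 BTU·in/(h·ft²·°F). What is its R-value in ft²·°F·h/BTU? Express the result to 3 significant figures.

R = L/k = 4.36/0.165 = 26.42 ft²·°F·h/BTU

26.4 ft²·°F·h/BTU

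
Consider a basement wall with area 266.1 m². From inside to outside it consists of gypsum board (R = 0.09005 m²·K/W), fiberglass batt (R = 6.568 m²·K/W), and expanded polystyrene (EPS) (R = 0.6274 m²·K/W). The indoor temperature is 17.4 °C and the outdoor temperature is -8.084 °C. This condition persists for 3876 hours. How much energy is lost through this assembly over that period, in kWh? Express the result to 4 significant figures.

R_total = 0.09005 + 6.568 + 0.6274 = 7.2854 m²·K/W
Q = 266.1 × (17.4 − (-8.084)) / 7.2854 = 930.8 W
E = 930.8 W × 3876 h / 1000 = 3607.8 kWh

3608 kWh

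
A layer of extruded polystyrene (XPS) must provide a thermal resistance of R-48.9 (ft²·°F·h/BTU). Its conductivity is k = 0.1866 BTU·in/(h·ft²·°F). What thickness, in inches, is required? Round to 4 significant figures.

9.125 in

L = R × k = 48.9 × 0.1866 = 9.1247 in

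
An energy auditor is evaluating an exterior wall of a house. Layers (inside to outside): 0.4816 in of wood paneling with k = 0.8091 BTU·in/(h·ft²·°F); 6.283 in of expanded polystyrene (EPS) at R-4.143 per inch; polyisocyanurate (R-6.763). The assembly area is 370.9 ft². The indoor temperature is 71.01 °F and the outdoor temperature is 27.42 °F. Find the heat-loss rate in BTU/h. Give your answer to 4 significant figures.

484.2 BTU/h

0.4816/0.8091 = 0.59523
6.283 × 4.143 = 26.03
R_total = 0.59523 + 26.03 + 6.763 = 33.389 ft²·°F·h/BTU
Q = A·ΔT/R = 370.9 × (71.01 − 27.42) / 33.389 = 484.22 BTU/h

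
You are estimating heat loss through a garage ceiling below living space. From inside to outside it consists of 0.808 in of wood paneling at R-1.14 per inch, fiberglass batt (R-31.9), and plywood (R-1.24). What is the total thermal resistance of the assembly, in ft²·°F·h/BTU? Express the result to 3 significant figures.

0.808 × 1.14 = 0.9211
R_total = 0.9211 + 31.9 + 1.24 = 34.06 ft²·°F·h/BTU

34.1 ft²·°F·h/BTU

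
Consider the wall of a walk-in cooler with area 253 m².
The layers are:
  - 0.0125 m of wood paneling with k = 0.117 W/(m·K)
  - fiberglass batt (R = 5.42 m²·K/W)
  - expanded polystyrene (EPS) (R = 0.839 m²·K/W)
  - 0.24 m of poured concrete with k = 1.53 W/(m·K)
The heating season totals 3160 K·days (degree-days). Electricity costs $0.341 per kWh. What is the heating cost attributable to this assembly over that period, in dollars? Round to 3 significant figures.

1000 dollars

0.0125/0.117 = 0.1068
0.24/1.53 = 0.1569
R_total = 0.1068 + 5.42 + 0.839 + 0.1569 = 6.523 m²·K/W
E = A × HDD × 24 / R / 1000 = 253 × 3160 × 24 / 6.523 / 1000 = 2942 kWh
Cost = 2942 × 0.341 = $1003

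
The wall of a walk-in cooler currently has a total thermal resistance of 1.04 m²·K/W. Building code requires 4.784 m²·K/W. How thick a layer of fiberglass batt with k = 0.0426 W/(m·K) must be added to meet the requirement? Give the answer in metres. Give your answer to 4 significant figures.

ΔR = 4.784 − 1.04 = 3.744 m²·K/W
L = ΔR × k = 3.744 × 0.0426 = 0.15949 m

0.1595 m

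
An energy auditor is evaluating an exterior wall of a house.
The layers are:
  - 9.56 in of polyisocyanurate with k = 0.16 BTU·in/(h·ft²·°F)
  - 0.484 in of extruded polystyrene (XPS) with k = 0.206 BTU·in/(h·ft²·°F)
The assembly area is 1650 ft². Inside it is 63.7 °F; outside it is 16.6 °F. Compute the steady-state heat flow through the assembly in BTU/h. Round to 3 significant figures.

1250 BTU/h

9.56/0.16 = 59.75
0.484/0.206 = 2.35
R_total = 59.75 + 2.35 = 62.1 ft²·°F·h/BTU
Q = A·ΔT/R = 1650 × (63.7 − 16.6) / 62.1 = 1251 BTU/h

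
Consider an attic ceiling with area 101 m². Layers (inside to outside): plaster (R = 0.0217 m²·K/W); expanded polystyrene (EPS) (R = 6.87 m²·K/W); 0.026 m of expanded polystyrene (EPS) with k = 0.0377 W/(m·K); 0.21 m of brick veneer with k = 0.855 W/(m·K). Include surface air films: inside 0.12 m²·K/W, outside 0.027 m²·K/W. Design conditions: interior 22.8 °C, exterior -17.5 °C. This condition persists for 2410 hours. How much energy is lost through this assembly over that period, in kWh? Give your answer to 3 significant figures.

1230 kWh

0.026/0.0377 = 0.6897
0.21/0.855 = 0.2456
R_total = 0.12 + 0.0217 + 6.87 + 0.6897 + 0.2456 + 0.027 = 7.974 m²·K/W
Q = 101 × (22.8 − (-17.5)) / 7.974 = 510.4 W
E = 510.4 W × 2410 h / 1000 = 1230 kWh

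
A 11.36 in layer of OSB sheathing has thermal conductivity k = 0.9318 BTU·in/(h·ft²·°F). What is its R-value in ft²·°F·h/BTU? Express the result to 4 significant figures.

12.19 ft²·°F·h/BTU

R = L/k = 11.36/0.9318 = 12.191 ft²·°F·h/BTU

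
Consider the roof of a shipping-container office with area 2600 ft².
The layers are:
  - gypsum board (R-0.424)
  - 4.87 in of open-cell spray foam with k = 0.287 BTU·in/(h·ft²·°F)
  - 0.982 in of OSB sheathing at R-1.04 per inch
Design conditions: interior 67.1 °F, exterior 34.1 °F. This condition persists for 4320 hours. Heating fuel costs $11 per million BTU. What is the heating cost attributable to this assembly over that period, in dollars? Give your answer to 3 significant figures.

221 dollars

4.87/0.287 = 16.97
0.982 × 1.04 = 1.021
R_total = 0.424 + 16.97 + 1.021 = 18.41 ft²·°F·h/BTU
Q = 2600 × (67.1 − 34.1) / 18.41 = 4660 BTU/h
E = 4660 × 4320 = 20130000 BTU
Cost = 20130000/10⁶ × 11 = $221.4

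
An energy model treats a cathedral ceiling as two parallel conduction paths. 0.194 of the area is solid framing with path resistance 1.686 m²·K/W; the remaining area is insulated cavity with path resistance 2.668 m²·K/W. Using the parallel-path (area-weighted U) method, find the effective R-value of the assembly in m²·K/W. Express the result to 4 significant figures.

U_eff = 0.806/2.668 + 0.194/1.686 = 0.3021 + 0.11507 = 0.41716
R_eff = 1/U_eff = 2.3971 m²·K/W

2.397 m²·K/W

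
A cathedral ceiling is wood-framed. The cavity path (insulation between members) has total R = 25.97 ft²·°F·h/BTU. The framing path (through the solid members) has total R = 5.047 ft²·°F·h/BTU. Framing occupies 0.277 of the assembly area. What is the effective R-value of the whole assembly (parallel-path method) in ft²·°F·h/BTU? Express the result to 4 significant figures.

U_eff = 0.723/25.97 + 0.277/5.047 = 0.02784 + 0.054884 = 0.082724
R_eff = 1/U_eff = 12.088 ft²·°F·h/BTU

12.09 ft²·°F·h/BTU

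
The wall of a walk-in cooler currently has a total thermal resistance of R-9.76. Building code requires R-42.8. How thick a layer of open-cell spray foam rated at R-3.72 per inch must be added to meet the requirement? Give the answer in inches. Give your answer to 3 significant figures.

8.88 in

ΔR = 42.8 − 9.76 = 33.04 ft²·°F·h/BTU
L = ΔR / (R/in) = 33.04/3.72 = 8.882 in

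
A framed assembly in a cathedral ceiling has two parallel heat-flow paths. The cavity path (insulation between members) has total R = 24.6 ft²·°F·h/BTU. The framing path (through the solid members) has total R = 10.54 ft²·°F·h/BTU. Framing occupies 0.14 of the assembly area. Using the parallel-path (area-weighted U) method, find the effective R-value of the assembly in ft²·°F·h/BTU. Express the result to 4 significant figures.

20.73 ft²·°F·h/BTU

U_eff = 0.86/24.6 + 0.14/10.54 = 0.034959 + 0.013283 = 0.048242
R_eff = 1/U_eff = 20.729 ft²·°F·h/BTU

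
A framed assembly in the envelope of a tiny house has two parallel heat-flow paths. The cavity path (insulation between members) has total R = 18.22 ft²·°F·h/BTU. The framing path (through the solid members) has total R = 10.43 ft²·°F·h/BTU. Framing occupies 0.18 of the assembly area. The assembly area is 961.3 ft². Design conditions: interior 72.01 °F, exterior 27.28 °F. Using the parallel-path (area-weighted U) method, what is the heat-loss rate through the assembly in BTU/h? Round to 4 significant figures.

U_eff = 0.82/18.22 + 0.18/10.43 = 0.045005 + 0.017258 = 0.062263
R_eff = 1/U_eff = 16.061 ft²·°F·h/BTU
Q = 961.3 × (72.01 − 27.28) / 16.061 = 2677.3 BTU/h

2677 BTU/h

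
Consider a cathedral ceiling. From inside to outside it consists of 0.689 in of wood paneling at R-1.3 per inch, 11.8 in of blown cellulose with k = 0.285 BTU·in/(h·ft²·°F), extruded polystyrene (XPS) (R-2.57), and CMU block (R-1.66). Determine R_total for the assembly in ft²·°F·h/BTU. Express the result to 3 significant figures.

0.689 × 1.3 = 0.8957
11.8/0.285 = 41.4
R_total = 0.8957 + 41.4 + 2.57 + 1.66 = 46.53 ft²·°F·h/BTU

46.5 ft²·°F·h/BTU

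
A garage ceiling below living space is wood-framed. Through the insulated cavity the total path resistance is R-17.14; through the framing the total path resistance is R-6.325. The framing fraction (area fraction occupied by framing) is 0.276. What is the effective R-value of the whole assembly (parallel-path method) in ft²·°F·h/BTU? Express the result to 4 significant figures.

U_eff = 0.724/17.14 + 0.276/6.325 = 0.04224 + 0.043636 = 0.085877
R_eff = 1/U_eff = 11.645 ft²·°F·h/BTU

11.64 ft²·°F·h/BTU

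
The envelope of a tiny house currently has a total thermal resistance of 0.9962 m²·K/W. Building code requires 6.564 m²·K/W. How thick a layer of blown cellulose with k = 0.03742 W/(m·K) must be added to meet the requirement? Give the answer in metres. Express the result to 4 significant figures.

0.2083 m

ΔR = 6.564 − 0.9962 = 5.5678 m²·K/W
L = ΔR × k = 5.5678 × 0.03742 = 0.20835 m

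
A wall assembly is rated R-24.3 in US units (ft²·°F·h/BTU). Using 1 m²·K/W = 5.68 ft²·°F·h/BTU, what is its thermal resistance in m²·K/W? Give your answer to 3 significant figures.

R_SI = 24.3/5.68 = 4.278

4.28 m²·K/W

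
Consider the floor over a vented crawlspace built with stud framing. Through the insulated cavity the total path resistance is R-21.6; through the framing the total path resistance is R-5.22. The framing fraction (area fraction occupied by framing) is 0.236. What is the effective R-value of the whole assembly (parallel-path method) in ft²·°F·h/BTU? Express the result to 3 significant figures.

12.4 ft²·°F·h/BTU

U_eff = 0.764/21.6 + 0.236/5.22 = 0.03537 + 0.04521 = 0.08058
R_eff = 1/U_eff = 12.41 ft²·°F·h/BTU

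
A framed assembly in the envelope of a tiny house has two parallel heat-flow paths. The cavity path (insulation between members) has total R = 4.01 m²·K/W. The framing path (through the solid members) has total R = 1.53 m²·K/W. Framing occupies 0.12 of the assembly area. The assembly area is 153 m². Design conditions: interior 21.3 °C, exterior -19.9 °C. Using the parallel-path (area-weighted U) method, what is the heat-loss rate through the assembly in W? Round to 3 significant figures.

1880 W

U_eff = 0.88/4.01 + 0.12/1.53 = 0.2195 + 0.07843 = 0.2979
R_eff = 1/U_eff = 3.357 m²·K/W
Q = 153 × (21.3 − (-19.9)) / 3.357 = 1878 W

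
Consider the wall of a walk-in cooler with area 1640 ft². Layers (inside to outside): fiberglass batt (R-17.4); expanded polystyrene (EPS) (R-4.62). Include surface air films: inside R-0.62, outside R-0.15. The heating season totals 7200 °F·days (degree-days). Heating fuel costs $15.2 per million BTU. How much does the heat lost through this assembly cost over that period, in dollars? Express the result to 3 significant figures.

189 dollars

R_total = 0.62 + 17.4 + 4.62 + 0.15 = 22.79 ft²·°F·h/BTU
E = A × HDD × 24 / R = 1640 × 7200 × 24 / 22.79 = 12430000 BTU
Cost = 12430000/10⁶ × 15.2 = $189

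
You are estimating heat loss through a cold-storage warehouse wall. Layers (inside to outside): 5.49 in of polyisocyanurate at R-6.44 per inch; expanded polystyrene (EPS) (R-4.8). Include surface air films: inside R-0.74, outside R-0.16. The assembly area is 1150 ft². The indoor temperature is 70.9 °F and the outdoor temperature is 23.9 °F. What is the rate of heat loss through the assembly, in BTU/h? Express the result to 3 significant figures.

1320 BTU/h

5.49 × 6.44 = 35.36
R_total = 0.74 + 35.36 + 4.8 + 0.16 = 41.06 ft²·°F·h/BTU
Q = A·ΔT/R = 1150 × (70.9 − 23.9) / 41.06 = 1317 BTU/h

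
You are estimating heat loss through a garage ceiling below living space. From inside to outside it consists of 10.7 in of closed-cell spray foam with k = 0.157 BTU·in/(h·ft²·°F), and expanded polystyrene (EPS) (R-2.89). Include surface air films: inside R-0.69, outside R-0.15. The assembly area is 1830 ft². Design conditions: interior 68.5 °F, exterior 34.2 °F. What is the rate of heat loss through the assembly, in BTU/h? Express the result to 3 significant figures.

873 BTU/h

10.7/0.157 = 68.15
R_total = 0.69 + 68.15 + 2.89 + 0.15 = 71.88 ft²·°F·h/BTU
Q = A·ΔT/R = 1830 × (68.5 − 34.2) / 71.88 = 873.2 BTU/h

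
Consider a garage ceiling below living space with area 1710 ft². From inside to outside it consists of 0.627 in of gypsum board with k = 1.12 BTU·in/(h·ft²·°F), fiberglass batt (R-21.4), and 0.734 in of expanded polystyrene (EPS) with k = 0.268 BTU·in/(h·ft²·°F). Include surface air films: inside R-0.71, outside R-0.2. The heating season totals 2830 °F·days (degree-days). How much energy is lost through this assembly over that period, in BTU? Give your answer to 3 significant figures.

4540000 BTU

0.627/1.12 = 0.5598
0.734/0.268 = 2.739
R_total = 0.71 + 0.5598 + 21.4 + 2.739 + 0.2 = 25.61 ft²·°F·h/BTU
E = A × HDD × 24 / R = 1710 × 2830 × 24 / 25.61 = 4535000 BTU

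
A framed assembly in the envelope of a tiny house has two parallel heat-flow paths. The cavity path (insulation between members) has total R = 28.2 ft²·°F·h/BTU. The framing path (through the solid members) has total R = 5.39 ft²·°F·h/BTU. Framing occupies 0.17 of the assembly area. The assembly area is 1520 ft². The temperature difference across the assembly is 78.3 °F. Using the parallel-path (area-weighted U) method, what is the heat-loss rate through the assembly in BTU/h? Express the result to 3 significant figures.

U_eff = 0.83/28.2 + 0.17/5.39 = 0.02943 + 0.03154 = 0.06097
R_eff = 1/U_eff = 16.4 ft²·°F·h/BTU
Q = 1520 × 78.3 / 16.4 = 7257 BTU/h

7260 BTU/h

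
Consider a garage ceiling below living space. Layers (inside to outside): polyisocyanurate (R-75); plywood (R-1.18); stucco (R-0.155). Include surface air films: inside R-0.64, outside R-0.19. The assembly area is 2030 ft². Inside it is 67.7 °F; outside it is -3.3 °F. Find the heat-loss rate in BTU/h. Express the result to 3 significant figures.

R_total = 0.64 + 75 + 1.18 + 0.155 + 0.19 = 77.17 ft²·°F·h/BTU
Q = A·ΔT/R = 2030 × (67.7 − (-3.3)) / 77.17 = 1868 BTU/h

1870 BTU/h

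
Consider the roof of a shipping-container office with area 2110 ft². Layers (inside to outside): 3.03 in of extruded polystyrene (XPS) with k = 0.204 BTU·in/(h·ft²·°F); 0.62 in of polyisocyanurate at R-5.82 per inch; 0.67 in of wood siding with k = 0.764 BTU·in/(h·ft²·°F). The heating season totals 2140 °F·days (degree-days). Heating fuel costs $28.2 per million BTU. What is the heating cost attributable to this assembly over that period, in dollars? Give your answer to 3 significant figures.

158 dollars

3.03/0.204 = 14.85
0.62 × 5.82 = 3.608
0.67/0.764 = 0.877
R_total = 14.85 + 3.608 + 0.877 = 19.34 ft²·°F·h/BTU
E = A × HDD × 24 / R = 2110 × 2140 × 24 / 19.34 = 5604000 BTU
Cost = 5604000/10⁶ × 28.2 = $158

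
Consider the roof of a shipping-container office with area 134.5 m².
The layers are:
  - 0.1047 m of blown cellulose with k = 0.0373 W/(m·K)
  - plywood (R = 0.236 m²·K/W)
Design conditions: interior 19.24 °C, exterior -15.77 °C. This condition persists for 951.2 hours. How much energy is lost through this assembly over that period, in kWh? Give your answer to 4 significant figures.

0.1047/0.0373 = 2.807
R_total = 2.807 + 0.236 = 3.043 m²·K/W
Q = 134.5 × (19.24 − (-15.77)) / 3.043 = 1547.5 W
E = 1547.5 W × 951.2 h / 1000 = 1471.9 kWh

1472 kWh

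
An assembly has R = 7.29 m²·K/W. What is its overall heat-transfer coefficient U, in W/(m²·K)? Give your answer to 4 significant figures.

U = 1/R = 1/7.29 = 0.13717

0.1372 W/(m²·K)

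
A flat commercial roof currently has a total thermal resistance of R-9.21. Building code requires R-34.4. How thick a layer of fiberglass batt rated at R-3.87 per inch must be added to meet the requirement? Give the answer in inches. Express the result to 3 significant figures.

ΔR = 34.4 − 9.21 = 25.19 ft²·°F·h/BTU
L = ΔR / (R/in) = 25.19/3.87 = 6.509 in

6.51 in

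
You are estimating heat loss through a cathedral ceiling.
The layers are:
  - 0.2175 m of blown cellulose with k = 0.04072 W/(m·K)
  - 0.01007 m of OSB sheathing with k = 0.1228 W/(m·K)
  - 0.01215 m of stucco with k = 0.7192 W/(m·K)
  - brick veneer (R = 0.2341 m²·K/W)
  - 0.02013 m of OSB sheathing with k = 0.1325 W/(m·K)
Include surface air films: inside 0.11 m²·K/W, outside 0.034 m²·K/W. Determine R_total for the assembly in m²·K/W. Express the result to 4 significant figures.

5.970 m²·K/W

0.2175/0.04072 = 5.3414
0.01007/0.1228 = 0.082003
0.01215/0.7192 = 0.016894
0.02013/0.1325 = 0.15192
R_total = 0.11 + 5.3414 + 0.082003 + 0.016894 + 0.2341 + 0.15192 + 0.034 = 5.9703 m²·K/W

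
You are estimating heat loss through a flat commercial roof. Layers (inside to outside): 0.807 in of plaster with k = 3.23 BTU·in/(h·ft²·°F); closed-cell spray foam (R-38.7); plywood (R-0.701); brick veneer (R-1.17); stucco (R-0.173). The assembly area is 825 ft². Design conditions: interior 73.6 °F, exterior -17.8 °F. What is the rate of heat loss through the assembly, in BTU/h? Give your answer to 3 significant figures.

1840 BTU/h

0.807/3.23 = 0.2498
R_total = 0.2498 + 38.7 + 0.701 + 1.17 + 0.173 = 40.99 ft²·°F·h/BTU
Q = A·ΔT/R = 825 × (73.6 − (-17.8)) / 40.99 = 1839 BTU/h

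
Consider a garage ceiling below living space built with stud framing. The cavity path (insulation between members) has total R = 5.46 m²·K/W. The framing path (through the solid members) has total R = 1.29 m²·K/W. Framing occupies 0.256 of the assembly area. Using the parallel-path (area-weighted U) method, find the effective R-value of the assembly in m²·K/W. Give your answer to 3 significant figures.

2.99 m²·K/W

U_eff = 0.744/5.46 + 0.256/1.29 = 0.1363 + 0.1984 = 0.3347
R_eff = 1/U_eff = 2.988 m²·K/W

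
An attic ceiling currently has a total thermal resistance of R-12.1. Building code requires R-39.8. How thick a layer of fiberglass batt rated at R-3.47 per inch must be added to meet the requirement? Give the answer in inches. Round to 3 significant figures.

7.98 in

ΔR = 39.8 − 12.1 = 27.7 ft²·°F·h/BTU
L = ΔR / (R/in) = 27.7/3.47 = 7.983 in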